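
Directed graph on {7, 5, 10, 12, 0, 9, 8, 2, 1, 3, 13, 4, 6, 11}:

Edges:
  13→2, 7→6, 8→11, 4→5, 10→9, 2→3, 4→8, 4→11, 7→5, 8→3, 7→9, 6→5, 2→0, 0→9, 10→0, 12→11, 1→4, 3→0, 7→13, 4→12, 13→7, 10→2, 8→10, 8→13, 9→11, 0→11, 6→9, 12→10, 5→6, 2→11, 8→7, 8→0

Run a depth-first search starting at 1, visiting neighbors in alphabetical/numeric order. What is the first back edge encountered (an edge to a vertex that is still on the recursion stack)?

6→5

DFS from 1 (visiting neighbors in alphabetical/numeric order); mark gray on enter, black on exit:
1 gray
  4 gray
    5 gray
      6 gray
        6→5: 5 is gray → back edge
First back edge: 6 → 5.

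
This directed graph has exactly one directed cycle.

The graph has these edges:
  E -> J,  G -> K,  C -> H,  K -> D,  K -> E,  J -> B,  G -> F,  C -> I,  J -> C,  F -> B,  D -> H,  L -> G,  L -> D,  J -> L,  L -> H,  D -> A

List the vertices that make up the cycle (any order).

DFS with gray/black marking from J:
J gray
  L gray
    H gray
    H black
    D gray
      D→H: H black — skip
      A gray
      A black
    D black
    G gray
      F gray
        B gray
        B black
      F black
      K gray
        K→D: D black — skip
        E gray
          E→J: J is gray → back edge
Back edge closes the cycle J → L → G → K → E → J; its vertices are {E, G, J, K, L}.

E, G, J, K, L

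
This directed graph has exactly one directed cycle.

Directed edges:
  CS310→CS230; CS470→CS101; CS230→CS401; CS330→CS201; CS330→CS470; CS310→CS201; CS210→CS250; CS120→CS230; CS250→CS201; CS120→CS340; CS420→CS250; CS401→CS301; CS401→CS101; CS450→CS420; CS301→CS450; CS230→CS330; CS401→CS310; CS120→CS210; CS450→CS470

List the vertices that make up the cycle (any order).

CS230, CS310, CS401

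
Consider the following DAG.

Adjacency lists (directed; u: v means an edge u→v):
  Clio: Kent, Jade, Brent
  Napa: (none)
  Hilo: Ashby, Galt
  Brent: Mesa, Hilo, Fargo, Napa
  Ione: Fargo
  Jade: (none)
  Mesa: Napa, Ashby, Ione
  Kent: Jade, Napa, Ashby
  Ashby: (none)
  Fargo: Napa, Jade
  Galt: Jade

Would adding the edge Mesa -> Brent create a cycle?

Yes

Adding Mesa→Brent creates a cycle iff Brent can already reach Mesa.
Path from Brent: Brent → Mesa.
So Brent → … → Mesa → Brent is a cycle.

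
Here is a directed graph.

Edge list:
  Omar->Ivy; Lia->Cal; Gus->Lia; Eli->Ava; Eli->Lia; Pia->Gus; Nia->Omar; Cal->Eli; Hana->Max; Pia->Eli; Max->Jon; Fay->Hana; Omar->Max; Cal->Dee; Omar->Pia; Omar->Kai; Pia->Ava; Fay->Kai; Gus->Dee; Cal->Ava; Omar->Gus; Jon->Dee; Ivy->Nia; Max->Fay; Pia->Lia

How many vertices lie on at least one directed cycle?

A vertex is on a directed cycle iff it belongs to a strongly connected component of size ≥ 2 (or has a self-loop).
The vertices on cycles are {Cal, Eli, Fay, Ivy, Lia, Max, Nia, Hana, Omar} — 9 in total.

9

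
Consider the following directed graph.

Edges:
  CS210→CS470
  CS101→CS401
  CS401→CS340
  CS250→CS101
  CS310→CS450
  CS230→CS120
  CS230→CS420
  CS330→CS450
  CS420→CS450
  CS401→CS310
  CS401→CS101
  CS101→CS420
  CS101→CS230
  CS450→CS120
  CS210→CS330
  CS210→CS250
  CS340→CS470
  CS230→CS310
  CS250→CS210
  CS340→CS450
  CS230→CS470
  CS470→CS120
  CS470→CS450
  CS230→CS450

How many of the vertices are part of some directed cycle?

4

A vertex is on a directed cycle iff it belongs to a strongly connected component of size ≥ 2 (or has a self-loop).
The vertices on cycles are {CS101, CS210, CS250, CS401} — 4 in total.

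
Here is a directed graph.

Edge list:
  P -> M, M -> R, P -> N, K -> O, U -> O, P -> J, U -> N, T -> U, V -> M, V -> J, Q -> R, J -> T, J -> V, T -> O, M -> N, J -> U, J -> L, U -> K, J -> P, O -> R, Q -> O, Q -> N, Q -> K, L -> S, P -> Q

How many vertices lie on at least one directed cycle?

3

A vertex is on a directed cycle iff it belongs to a strongly connected component of size ≥ 2 (or has a self-loop).
The vertices on cycles are {J, P, V} — 3 in total.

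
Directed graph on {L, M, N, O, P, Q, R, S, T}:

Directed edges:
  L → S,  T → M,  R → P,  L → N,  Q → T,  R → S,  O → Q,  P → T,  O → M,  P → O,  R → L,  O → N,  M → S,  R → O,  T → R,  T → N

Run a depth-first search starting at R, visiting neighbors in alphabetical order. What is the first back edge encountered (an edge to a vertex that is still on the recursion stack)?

DFS from R (visiting neighbors in alphabetical order); mark gray on enter, black on exit:
R gray
  L gray
    N gray
    N black
    S gray
    S black
  L black
  O gray
    M gray
      M→S: S black — skip
    M black
    O→N: N black — skip
    Q gray
      T gray
        T→M: M black — skip
        T→N: N black — skip
        T→R: R is gray → back edge
First back edge: T → R.

T→R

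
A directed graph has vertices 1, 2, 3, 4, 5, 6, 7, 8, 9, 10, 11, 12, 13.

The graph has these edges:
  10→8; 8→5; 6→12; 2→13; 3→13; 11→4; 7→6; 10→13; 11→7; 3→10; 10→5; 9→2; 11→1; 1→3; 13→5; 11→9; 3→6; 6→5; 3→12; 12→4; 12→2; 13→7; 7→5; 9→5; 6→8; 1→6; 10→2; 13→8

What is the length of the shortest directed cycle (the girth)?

5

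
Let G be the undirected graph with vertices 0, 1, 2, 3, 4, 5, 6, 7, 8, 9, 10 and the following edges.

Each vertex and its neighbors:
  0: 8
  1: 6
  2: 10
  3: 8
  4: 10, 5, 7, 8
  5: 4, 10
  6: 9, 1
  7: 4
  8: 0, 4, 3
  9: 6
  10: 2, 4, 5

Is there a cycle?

Yes

DFS, tracking each vertex's parent; an edge to a visited non-parent vertex closes a cycle.
Start from 1:
visit 1 (parent –)
  visit 6 (parent 1)
    visit 9 (parent 6)
      9–6: parent, skip
    6–1: parent, skip
visit 0 (parent –)
  visit 8 (parent 0)
    8–0: parent, skip
    visit 4 (parent 8)
      visit 10 (parent 4)
        visit 2 (parent 10)
          2–10: parent, skip
        10–4: parent, skip
        visit 5 (parent 10)
          5–4: 4 visited and ≠ parent → cycle
Cycle: 4 – 10 – 5 – 4.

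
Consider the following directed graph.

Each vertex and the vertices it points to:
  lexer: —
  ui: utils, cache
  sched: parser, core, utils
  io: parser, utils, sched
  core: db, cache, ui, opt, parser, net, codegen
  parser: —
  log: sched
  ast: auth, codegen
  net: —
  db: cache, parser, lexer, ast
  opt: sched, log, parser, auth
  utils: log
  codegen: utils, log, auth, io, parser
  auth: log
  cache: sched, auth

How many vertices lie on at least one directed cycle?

12

A vertex is on a directed cycle iff it belongs to a strongly connected component of size ≥ 2 (or has a self-loop).
The vertices on cycles are {db, io, ui, ast, log, opt, auth, core, cache, sched, utils, codegen} — 12 in total.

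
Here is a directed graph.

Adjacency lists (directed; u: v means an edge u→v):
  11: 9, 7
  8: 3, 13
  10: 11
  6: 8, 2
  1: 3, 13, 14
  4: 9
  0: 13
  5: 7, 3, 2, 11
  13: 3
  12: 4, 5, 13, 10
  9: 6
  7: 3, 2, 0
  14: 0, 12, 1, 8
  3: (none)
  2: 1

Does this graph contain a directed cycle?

Yes

DFS with white/gray/black marking, starting from 1:
1 gray
  3 gray
  3 black
  13 gray
    13→3: 3 black — skip
  13 black
  14 gray
    0 gray
      0→13: 13 black — skip
    0 black
    12 gray
      4 gray
        9 gray
          6 gray
            8 gray
              8→3: 3 black — skip
              8→13: 13 black — skip
            8 black
            2 gray
              2→1: 1 is gray → back edge
Back edge found, so a cycle exists: 1 → 14 → 12 → 4 → 9 → 6 → 2 → 1.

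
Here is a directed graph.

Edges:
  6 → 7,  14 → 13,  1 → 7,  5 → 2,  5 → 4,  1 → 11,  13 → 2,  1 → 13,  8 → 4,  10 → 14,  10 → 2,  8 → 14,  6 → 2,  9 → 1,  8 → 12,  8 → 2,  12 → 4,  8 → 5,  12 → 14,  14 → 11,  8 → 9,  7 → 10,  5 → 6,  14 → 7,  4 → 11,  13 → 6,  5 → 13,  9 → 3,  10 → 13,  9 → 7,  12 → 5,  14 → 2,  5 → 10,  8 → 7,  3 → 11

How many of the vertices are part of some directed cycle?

A vertex is on a directed cycle iff it belongs to a strongly connected component of size ≥ 2 (or has a self-loop).
The vertices on cycles are {6, 7, 10, 13, 14} — 5 in total.

5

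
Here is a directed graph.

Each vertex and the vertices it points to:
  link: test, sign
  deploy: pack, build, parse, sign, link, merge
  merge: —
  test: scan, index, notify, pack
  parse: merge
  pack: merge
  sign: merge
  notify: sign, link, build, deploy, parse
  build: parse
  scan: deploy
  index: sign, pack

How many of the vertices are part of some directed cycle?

A vertex is on a directed cycle iff it belongs to a strongly connected component of size ≥ 2 (or has a self-loop).
The vertices on cycles are {link, scan, test, deploy, notify} — 5 in total.

5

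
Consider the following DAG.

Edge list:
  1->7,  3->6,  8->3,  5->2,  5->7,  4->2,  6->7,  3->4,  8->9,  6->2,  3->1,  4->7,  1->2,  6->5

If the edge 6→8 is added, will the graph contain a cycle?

Yes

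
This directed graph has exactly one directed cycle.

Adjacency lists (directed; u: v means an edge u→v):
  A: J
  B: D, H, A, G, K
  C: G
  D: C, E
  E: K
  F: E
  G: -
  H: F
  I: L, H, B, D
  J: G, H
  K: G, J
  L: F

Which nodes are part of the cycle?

DFS with gray/black marking from H:
H gray
  F gray
    E gray
      K gray
        G gray
        G black
        J gray
          J→G: G black — skip
          J→H: H is gray → back edge
Back edge closes the cycle H → F → E → K → J → H; its vertices are {E, F, H, J, K}.

E, F, H, J, K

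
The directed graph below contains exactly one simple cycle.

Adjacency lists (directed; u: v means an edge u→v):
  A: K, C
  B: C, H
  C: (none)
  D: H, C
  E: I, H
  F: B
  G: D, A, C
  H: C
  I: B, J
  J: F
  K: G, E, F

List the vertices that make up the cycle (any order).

A, G, K

DFS with gray/black marking from A:
A gray
  K gray
    G gray
      D gray
        H gray
          C gray
          C black
        H black
        D→C: C black — skip
      D black
      G→A: A is gray → back edge
Back edge closes the cycle A → K → G → A; its vertices are {A, G, K}.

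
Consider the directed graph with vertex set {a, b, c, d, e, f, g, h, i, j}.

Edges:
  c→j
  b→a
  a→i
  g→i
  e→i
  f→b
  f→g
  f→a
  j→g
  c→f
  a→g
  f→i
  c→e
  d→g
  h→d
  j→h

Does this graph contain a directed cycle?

No

DFS with white/gray/black marking, starting from i:
i gray
i black
a gray
  g gray
    g→i: i black — skip
  g black
  a→i: i black — skip
a black
b gray
  b→a: a black — skip
b black
c gray
  f gray
    f→g: g black — skip
    f→i: i black — skip
    f→b: b black — skip
    f→a: a black — skip
  f black
  j gray
    j→g: g black — skip
    h gray
      d gray
        d→g: g black — skip
      d black
    h black
  j black
  e gray
    e→i: i black — skip
  e black
c black
Every edge goes to a white or black vertex — no back edge, so the graph is acyclic.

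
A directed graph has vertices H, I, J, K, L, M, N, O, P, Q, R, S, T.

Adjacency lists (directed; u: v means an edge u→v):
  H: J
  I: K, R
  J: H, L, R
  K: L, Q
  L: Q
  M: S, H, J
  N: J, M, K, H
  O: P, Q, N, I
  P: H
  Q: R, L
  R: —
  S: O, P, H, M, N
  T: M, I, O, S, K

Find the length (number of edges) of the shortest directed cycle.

For each vertex v, BFS finds the shortest path from v back to v.
The shortest such closed walk is S → M → S, length 2.

2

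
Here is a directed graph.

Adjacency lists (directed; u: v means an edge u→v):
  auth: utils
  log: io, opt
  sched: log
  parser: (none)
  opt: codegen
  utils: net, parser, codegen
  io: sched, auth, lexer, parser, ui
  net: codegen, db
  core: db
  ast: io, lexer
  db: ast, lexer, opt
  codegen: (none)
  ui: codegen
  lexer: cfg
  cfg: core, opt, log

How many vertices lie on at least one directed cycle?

11

A vertex is on a directed cycle iff it belongs to a strongly connected component of size ≥ 2 (or has a self-loop).
The vertices on cycles are {db, io, ast, cfg, log, net, auth, core, lexer, sched, utils} — 11 in total.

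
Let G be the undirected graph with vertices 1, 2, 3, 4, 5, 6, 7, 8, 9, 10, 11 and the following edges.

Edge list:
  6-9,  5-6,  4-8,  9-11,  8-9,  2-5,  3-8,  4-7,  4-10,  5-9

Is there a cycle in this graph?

Yes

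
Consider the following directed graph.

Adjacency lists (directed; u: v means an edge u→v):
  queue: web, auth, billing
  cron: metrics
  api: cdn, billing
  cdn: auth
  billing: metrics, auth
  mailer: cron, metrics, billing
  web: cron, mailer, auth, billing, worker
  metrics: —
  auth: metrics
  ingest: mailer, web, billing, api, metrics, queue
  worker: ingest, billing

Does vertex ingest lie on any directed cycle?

Yes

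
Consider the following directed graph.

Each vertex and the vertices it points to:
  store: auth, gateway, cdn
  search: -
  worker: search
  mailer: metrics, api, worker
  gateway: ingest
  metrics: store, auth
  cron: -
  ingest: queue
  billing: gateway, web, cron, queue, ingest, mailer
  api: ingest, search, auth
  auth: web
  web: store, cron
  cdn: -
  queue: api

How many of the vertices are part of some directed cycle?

A vertex is on a directed cycle iff it belongs to a strongly connected component of size ≥ 2 (or has a self-loop).
The vertices on cycles are {api, web, auth, queue, store, ingest, gateway} — 7 in total.

7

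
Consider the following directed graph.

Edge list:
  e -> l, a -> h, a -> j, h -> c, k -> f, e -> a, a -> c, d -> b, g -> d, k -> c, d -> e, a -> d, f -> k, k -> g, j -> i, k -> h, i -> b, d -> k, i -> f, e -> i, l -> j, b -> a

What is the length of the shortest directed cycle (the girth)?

2

For each vertex v, BFS finds the shortest path from v back to v.
The shortest such closed walk is f → k → f, length 2.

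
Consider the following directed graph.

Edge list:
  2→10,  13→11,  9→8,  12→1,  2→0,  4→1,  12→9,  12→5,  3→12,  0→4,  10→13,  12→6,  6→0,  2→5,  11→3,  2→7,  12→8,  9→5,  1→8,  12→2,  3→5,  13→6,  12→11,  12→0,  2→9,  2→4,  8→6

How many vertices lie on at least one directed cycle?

11

A vertex is on a directed cycle iff it belongs to a strongly connected component of size ≥ 2 (or has a self-loop).
The vertices on cycles are {0, 1, 2, 3, 4, 6, 8, 10, 11, 12, 13} — 11 in total.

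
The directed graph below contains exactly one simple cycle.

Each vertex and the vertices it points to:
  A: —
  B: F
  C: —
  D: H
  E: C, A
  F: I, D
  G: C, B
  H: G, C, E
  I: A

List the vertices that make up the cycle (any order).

B, D, F, G, H

DFS with gray/black marking from H:
H gray
  G gray
    C gray
    C black
    B gray
      F gray
        I gray
          A gray
          A black
        I black
        D gray
          D→H: H is gray → back edge
Back edge closes the cycle H → G → B → F → D → H; its vertices are {B, D, F, G, H}.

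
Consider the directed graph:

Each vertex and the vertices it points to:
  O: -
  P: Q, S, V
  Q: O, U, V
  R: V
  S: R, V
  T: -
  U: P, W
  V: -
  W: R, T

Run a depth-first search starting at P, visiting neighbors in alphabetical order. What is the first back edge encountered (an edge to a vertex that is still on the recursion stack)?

U→P

DFS from P (visiting neighbors in alphabetical order); mark gray on enter, black on exit:
P gray
  Q gray
    O gray
    O black
    U gray
      U→P: P is gray → back edge
First back edge: U → P.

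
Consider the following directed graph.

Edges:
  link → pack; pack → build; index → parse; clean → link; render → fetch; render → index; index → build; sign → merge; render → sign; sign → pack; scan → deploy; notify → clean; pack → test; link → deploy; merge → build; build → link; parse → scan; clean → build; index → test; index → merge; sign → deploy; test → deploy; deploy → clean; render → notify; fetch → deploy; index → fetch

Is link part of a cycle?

link is on a cycle iff link can reach itself via ≥1 edge.
link → pack → build → link — yes.

Yes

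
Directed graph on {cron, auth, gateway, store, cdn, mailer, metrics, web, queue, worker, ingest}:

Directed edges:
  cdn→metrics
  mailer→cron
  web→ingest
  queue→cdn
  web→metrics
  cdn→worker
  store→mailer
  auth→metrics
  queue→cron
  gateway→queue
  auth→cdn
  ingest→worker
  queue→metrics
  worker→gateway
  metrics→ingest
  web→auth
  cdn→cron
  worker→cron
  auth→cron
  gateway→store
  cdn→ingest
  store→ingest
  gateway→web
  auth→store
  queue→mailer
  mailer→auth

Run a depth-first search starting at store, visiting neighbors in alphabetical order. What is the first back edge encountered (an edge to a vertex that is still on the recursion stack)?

cdn→ingest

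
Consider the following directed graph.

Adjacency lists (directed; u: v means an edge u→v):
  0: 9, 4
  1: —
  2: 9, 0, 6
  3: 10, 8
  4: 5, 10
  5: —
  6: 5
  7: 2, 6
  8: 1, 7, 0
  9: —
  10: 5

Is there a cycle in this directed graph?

No

DFS with white/gray/black marking, starting from 10:
10 gray
  5 gray
  5 black
10 black
0 gray
  9 gray
  9 black
  4 gray
    4→5: 5 black — skip
    4→10: 10 black — skip
  4 black
0 black
1 gray
1 black
2 gray
  2→9: 9 black — skip
  2→0: 0 black — skip
  6 gray
    6→5: 5 black — skip
  6 black
2 black
3 gray
  3→10: 10 black — skip
  8 gray
    8→1: 1 black — skip
    7 gray
      7→2: 2 black — skip
      7→6: 6 black — skip
    7 black
    8→0: 0 black — skip
  8 black
3 black
Every edge goes to a white or black vertex — no back edge, so the graph is acyclic.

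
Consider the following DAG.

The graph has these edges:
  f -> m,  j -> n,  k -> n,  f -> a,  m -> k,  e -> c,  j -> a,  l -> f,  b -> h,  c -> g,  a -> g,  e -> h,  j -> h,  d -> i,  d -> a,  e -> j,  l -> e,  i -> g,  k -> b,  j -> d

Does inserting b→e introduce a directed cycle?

Adding b→e creates a cycle iff e can already reach b.
Explore from e: no path reaches b. The graph stays acyclic.

No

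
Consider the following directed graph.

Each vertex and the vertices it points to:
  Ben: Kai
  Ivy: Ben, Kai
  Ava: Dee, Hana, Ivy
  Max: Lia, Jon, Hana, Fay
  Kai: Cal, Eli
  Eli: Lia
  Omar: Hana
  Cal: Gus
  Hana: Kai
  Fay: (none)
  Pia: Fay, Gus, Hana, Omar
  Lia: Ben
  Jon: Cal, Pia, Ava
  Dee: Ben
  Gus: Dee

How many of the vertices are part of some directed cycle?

A vertex is on a directed cycle iff it belongs to a strongly connected component of size ≥ 2 (or has a self-loop).
The vertices on cycles are {Ben, Cal, Dee, Eli, Gus, Kai, Lia} — 7 in total.

7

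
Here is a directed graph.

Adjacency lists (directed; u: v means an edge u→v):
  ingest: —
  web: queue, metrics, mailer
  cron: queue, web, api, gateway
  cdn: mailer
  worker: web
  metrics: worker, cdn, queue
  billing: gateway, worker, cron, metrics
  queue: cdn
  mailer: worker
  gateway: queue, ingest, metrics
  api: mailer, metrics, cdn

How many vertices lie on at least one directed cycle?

6

A vertex is on a directed cycle iff it belongs to a strongly connected component of size ≥ 2 (or has a self-loop).
The vertices on cycles are {cdn, web, queue, mailer, worker, metrics} — 6 in total.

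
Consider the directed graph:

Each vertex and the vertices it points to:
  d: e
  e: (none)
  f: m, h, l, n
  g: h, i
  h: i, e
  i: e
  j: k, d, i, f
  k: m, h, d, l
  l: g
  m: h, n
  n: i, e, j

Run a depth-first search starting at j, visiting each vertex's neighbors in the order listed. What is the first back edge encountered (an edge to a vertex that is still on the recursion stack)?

DFS from j (visiting each vertex's neighbors in the order listed); mark gray on enter, black on exit:
j gray
  k gray
    m gray
      h gray
        i gray
          e gray
          e black
        i black
        h→e: e black — skip
      h black
      n gray
        n→i: i black — skip
        n→e: e black — skip
        n→j: j is gray → back edge
First back edge: n → j.

n->j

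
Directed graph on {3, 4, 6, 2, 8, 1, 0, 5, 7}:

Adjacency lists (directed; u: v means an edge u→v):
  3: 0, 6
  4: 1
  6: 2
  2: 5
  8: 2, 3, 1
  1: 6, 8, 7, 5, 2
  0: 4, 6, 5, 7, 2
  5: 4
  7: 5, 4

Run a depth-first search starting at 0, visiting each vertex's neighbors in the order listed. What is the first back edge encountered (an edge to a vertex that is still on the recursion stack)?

5->4

DFS from 0 (visiting each vertex's neighbors in the order listed); mark gray on enter, black on exit:
0 gray
  4 gray
    1 gray
      6 gray
        2 gray
          5 gray
            5→4: 4 is gray → back edge
First back edge: 5 → 4.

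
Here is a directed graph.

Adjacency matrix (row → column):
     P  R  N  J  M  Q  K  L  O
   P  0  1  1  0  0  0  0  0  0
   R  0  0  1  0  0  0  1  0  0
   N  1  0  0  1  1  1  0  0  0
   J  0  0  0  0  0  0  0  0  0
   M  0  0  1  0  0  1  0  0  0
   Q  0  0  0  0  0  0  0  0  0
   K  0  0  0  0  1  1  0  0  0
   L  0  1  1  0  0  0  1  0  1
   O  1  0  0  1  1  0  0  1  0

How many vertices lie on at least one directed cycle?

A vertex is on a directed cycle iff it belongs to a strongly connected component of size ≥ 2 (or has a self-loop).
The vertices on cycles are {K, L, M, N, O, P, R} — 7 in total.

7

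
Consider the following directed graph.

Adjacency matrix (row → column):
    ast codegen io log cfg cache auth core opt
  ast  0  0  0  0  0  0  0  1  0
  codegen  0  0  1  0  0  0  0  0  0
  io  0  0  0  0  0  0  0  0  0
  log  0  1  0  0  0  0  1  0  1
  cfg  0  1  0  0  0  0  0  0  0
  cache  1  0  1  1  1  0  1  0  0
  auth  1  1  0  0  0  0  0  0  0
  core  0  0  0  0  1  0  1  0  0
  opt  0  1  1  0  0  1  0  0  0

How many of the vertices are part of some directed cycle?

6

A vertex is on a directed cycle iff it belongs to a strongly connected component of size ≥ 2 (or has a self-loop).
The vertices on cycles are {ast, log, opt, auth, core, cache} — 6 in total.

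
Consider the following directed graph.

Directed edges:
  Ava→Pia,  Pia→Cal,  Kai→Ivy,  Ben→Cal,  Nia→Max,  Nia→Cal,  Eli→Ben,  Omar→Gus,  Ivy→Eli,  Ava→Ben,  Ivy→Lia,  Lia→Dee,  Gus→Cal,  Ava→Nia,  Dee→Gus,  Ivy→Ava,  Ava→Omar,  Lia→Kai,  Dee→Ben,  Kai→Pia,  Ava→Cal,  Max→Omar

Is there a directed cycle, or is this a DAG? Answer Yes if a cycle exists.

DFS with white/gray/black marking, starting from Kai:
Kai gray
  Pia gray
    Cal gray
    Cal black
  Pia black
  Ivy gray
    Lia gray
      Dee gray
        Gus gray
          Gus→Cal: Cal black — skip
        Gus black
        Ben gray
          Ben→Cal: Cal black — skip
        Ben black
      Dee black
      Lia→Kai: Kai is gray → back edge
Back edge found, so a cycle exists: Kai → Ivy → Lia → Kai.

Yes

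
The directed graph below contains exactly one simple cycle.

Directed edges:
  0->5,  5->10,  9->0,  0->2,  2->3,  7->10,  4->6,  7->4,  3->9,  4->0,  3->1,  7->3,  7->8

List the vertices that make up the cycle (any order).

0, 2, 3, 9

DFS with gray/black marking from 3:
3 gray
  1 gray
  1 black
  9 gray
    0 gray
      5 gray
        10 gray
        10 black
      5 black
      2 gray
        2→3: 3 is gray → back edge
Back edge closes the cycle 3 → 9 → 0 → 2 → 3; its vertices are {0, 2, 3, 9}.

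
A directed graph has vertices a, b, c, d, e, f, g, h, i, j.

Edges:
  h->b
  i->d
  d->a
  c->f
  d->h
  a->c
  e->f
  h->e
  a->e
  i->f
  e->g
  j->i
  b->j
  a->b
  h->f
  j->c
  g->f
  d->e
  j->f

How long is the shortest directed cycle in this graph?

For each vertex v, BFS finds the shortest path from v back to v.
The shortest such closed walk is b → j → i → d → a → b, length 5.

5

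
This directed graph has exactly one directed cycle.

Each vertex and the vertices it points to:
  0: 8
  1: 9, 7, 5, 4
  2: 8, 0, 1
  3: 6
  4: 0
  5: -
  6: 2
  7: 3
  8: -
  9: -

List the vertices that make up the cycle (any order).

1, 2, 3, 6, 7

DFS with gray/black marking from 2:
2 gray
  8 gray
  8 black
  0 gray
    0→8: 8 black — skip
  0 black
  1 gray
    9 gray
    9 black
    7 gray
      3 gray
        6 gray
          6→2: 2 is gray → back edge
Back edge closes the cycle 2 → 1 → 7 → 3 → 6 → 2; its vertices are {1, 2, 3, 6, 7}.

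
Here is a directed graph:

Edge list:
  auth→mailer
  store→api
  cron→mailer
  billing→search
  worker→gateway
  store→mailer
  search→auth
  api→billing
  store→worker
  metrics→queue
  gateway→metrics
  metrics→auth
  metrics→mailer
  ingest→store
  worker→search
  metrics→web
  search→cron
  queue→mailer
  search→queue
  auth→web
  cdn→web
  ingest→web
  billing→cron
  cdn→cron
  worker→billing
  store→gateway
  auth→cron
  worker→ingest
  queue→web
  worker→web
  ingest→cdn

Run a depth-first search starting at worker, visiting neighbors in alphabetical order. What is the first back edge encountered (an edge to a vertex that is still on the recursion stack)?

DFS from worker (visiting neighbors in alphabetical order); mark gray on enter, black on exit:
worker gray
  billing gray
    cron gray
      mailer gray
      mailer black
    cron black
    search gray
      auth gray
        auth→cron: cron black — skip
        auth→mailer: mailer black — skip
        web gray
        web black
      auth black
      search→cron: cron black — skip
      queue gray
        queue→mailer: mailer black — skip
        queue→web: web black — skip
      queue black
    search black
  billing black
  gateway gray
    metrics gray
      metrics→auth: auth black — skip
      metrics→mailer: mailer black — skip
      metrics→queue: queue black — skip
      metrics→web: web black — skip
    metrics black
  gateway black
  ingest gray
    cdn gray
      cdn→cron: cron black — skip
      cdn→web: web black — skip
    cdn black
    store gray
      api gray
        api→billing: billing black — skip
      api black
      store→gateway: gateway black — skip
      store→mailer: mailer black — skip
      store→worker: worker is gray → back edge
First back edge: store → worker.

store->worker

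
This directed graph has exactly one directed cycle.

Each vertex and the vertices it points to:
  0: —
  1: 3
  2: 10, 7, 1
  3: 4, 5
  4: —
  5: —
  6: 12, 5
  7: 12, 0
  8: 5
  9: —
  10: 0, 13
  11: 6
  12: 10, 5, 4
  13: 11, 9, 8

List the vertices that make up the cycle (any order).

6, 10, 11, 12, 13

DFS with gray/black marking from 10:
10 gray
  0 gray
  0 black
  13 gray
    11 gray
      6 gray
        12 gray
          12→10: 10 is gray → back edge
Back edge closes the cycle 10 → 13 → 11 → 6 → 12 → 10; its vertices are {6, 10, 11, 12, 13}.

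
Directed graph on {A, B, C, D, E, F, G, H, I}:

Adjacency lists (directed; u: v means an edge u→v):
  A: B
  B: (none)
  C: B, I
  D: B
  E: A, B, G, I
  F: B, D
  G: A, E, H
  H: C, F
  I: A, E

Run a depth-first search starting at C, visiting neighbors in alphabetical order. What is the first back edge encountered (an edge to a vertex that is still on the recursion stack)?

DFS from C (visiting neighbors in alphabetical order); mark gray on enter, black on exit:
C gray
  B gray
  B black
  I gray
    A gray
      A→B: B black — skip
    A black
    E gray
      E→A: A black — skip
      E→B: B black — skip
      G gray
        G→A: A black — skip
        G→E: E is gray → back edge
First back edge: G → E.

G->E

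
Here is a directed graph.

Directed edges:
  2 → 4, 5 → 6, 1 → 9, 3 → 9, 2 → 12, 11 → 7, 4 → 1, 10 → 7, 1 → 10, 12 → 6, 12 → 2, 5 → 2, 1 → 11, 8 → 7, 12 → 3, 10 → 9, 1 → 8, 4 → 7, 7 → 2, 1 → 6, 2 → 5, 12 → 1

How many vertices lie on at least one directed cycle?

9

A vertex is on a directed cycle iff it belongs to a strongly connected component of size ≥ 2 (or has a self-loop).
The vertices on cycles are {1, 2, 4, 5, 7, 8, 10, 11, 12} — 9 in total.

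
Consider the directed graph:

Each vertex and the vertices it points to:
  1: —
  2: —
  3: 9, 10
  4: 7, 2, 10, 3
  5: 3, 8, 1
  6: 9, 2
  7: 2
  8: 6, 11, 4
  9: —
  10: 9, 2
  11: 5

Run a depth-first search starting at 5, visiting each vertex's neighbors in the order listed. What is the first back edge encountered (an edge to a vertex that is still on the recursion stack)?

DFS from 5 (visiting each vertex's neighbors in the order listed); mark gray on enter, black on exit:
5 gray
  3 gray
    9 gray
    9 black
    10 gray
      10→9: 9 black — skip
      2 gray
      2 black
    10 black
  3 black
  8 gray
    6 gray
      6→9: 9 black — skip
      6→2: 2 black — skip
    6 black
    11 gray
      11→5: 5 is gray → back edge
First back edge: 11 → 5.

11->5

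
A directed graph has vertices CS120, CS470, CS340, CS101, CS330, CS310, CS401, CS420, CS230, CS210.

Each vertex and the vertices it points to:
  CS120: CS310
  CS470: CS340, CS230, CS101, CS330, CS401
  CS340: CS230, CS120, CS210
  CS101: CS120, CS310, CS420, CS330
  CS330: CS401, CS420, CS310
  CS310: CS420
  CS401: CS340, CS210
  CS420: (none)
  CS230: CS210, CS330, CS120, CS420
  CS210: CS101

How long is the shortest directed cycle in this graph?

For each vertex v, BFS finds the shortest path from v back to v.
The shortest such closed walk is CS401 → CS210 → CS101 → CS330 → CS401, length 4.

4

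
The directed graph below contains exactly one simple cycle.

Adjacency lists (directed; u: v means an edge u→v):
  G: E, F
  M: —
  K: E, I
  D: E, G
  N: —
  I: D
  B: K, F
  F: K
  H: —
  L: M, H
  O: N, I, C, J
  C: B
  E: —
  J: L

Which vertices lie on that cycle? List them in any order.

D, F, G, I, K

DFS with gray/black marking from I:
I gray
  D gray
    E gray
    E black
    G gray
      G→E: E black — skip
      F gray
        K gray
          K→E: E black — skip
          K→I: I is gray → back edge
Back edge closes the cycle I → D → G → F → K → I; its vertices are {D, F, G, I, K}.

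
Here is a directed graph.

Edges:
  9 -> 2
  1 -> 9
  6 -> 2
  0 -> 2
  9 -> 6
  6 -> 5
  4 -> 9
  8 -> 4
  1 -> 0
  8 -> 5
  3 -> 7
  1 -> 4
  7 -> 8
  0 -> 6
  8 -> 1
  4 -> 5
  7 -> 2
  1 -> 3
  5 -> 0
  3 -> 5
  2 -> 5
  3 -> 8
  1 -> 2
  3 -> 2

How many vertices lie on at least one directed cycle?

8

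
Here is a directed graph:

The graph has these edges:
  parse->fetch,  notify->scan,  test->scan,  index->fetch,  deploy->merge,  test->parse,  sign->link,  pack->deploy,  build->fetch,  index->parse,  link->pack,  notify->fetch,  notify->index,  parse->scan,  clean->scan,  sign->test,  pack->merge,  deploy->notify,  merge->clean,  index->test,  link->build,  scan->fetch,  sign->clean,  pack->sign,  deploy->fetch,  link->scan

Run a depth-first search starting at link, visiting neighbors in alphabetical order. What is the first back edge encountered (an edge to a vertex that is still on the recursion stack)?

DFS from link (visiting neighbors in alphabetical order); mark gray on enter, black on exit:
link gray
  build gray
    fetch gray
    fetch black
  build black
  pack gray
    deploy gray
      deploy→fetch: fetch black — skip
      merge gray
        clean gray
          scan gray
            scan→fetch: fetch black — skip
          scan black
        clean black
      merge black
      notify gray
        notify→fetch: fetch black — skip
        index gray
          index→fetch: fetch black — skip
          parse gray
            parse→fetch: fetch black — skip
            parse→scan: scan black — skip
          parse black
          test gray
            test→parse: parse black — skip
            test→scan: scan black — skip
          test black
        index black
        notify→scan: scan black — skip
      notify black
    deploy black
    pack→merge: merge black — skip
    sign gray
      sign→clean: clean black — skip
      sign→link: link is gray → back edge
First back edge: sign → link.

sign->link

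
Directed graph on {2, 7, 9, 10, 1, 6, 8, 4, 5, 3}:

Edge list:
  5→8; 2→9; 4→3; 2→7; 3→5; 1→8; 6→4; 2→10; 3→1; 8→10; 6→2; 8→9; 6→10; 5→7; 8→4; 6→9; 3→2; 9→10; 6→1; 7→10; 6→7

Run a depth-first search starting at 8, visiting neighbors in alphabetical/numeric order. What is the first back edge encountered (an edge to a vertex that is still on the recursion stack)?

1→8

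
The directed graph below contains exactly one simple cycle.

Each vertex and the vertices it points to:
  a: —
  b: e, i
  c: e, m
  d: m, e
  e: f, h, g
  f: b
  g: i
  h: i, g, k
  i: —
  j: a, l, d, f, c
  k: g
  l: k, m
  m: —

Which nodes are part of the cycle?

b, e, f

DFS with gray/black marking from f:
f gray
  b gray
    e gray
      e→f: f is gray → back edge
Back edge closes the cycle f → b → e → f; its vertices are {b, e, f}.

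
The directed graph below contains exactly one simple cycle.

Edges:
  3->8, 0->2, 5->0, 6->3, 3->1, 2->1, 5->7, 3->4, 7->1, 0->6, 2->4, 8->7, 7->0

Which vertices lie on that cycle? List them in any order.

DFS with gray/black marking from 7:
7 gray
  1 gray
  1 black
  0 gray
    2 gray
      4 gray
      4 black
      2→1: 1 black — skip
    2 black
    6 gray
      3 gray
        3→1: 1 black — skip
        8 gray
          8→7: 7 is gray → back edge
Back edge closes the cycle 7 → 0 → 6 → 3 → 8 → 7; its vertices are {0, 3, 6, 7, 8}.

0, 3, 6, 7, 8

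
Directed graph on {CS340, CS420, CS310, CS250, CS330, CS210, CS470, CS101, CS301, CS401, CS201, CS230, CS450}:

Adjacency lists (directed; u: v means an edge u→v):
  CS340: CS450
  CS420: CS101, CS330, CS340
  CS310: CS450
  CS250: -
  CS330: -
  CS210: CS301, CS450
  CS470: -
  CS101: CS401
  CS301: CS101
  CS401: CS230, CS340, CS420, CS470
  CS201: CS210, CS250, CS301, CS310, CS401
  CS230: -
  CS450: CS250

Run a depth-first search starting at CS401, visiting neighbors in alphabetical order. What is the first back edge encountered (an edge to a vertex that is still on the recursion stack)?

DFS from CS401 (visiting neighbors in alphabetical order); mark gray on enter, black on exit:
CS401 gray
  CS230 gray
  CS230 black
  CS340 gray
    CS450 gray
      CS250 gray
      CS250 black
    CS450 black
  CS340 black
  CS420 gray
    CS101 gray
      CS101→CS401: CS401 is gray → back edge
First back edge: CS101 → CS401.

CS101→CS401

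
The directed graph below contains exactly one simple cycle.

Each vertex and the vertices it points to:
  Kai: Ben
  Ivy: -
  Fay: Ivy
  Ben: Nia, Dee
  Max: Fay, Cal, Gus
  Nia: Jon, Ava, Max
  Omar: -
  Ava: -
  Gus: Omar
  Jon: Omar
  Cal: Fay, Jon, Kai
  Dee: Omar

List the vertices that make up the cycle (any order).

DFS with gray/black marking from Max:
Max gray
  Fay gray
    Ivy gray
    Ivy black
  Fay black
  Cal gray
    Cal→Fay: Fay black — skip
    Jon gray
      Omar gray
      Omar black
    Jon black
    Kai gray
      Ben gray
        Nia gray
          Nia→Jon: Jon black — skip
          Ava gray
          Ava black
          Nia→Max: Max is gray → back edge
Back edge closes the cycle Max → Cal → Kai → Ben → Nia → Max; its vertices are {Ben, Cal, Kai, Max, Nia}.

Ben, Cal, Kai, Max, Nia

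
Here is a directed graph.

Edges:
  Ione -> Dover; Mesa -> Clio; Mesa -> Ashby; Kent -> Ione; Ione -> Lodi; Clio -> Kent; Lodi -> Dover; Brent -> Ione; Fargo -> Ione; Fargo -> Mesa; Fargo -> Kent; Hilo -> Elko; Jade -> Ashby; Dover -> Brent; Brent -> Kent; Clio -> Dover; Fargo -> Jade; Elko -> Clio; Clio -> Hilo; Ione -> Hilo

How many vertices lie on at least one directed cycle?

A vertex is on a directed cycle iff it belongs to a strongly connected component of size ≥ 2 (or has a self-loop).
The vertices on cycles are {Clio, Elko, Hilo, Ione, Kent, Lodi, Brent, Dover} — 8 in total.

8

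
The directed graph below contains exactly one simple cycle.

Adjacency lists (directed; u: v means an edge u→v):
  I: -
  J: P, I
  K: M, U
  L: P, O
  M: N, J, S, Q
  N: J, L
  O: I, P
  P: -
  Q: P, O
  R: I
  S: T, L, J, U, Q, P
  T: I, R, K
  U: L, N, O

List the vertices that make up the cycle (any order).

K, M, S, T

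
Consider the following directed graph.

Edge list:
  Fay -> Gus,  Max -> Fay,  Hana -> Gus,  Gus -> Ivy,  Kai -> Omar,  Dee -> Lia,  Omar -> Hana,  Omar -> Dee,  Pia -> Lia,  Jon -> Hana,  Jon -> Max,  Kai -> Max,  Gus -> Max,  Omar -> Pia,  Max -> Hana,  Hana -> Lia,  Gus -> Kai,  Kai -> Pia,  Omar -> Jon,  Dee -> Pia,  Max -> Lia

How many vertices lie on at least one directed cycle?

A vertex is on a directed cycle iff it belongs to a strongly connected component of size ≥ 2 (or has a self-loop).
The vertices on cycles are {Fay, Gus, Jon, Kai, Max, Hana, Omar} — 7 in total.

7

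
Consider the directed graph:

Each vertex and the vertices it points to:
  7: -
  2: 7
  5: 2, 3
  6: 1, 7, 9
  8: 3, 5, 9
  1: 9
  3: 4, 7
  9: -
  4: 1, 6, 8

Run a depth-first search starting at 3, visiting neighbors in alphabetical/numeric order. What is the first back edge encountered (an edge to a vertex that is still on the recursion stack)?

DFS from 3 (visiting neighbors in alphabetical/numeric order); mark gray on enter, black on exit:
3 gray
  4 gray
    1 gray
      9 gray
      9 black
    1 black
    6 gray
      6→1: 1 black — skip
      7 gray
      7 black
      6→9: 9 black — skip
    6 black
    8 gray
      8→3: 3 is gray → back edge
First back edge: 8 → 3.

8->3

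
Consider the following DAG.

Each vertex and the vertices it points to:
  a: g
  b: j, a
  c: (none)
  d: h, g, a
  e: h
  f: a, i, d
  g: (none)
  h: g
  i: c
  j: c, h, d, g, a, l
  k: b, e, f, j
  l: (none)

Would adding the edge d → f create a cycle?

Yes

Adding d→f creates a cycle iff f can already reach d.
Path from f: f → d.
So f → … → d → f is a cycle.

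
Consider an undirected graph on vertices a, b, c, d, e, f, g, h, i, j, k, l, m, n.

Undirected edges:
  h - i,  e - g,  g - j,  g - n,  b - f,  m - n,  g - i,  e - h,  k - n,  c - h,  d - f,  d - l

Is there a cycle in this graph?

DFS, tracking each vertex's parent; an edge to a visited non-parent vertex closes a cycle.
Start from l:
visit l (parent –)
  visit d (parent l)
    d–l: parent, skip
    visit f (parent d)
      f–d: parent, skip
      visit b (parent f)
        b–f: parent, skip
visit a (parent –)
visit c (parent –)
  visit h (parent c)
    visit e (parent h)
      e–h: parent, skip
      visit g (parent e)
        visit j (parent g)
          j–g: parent, skip
        visit i (parent g)
          i–h: h visited and ≠ parent → cycle
Cycle: h – e – g – i – h.

Yes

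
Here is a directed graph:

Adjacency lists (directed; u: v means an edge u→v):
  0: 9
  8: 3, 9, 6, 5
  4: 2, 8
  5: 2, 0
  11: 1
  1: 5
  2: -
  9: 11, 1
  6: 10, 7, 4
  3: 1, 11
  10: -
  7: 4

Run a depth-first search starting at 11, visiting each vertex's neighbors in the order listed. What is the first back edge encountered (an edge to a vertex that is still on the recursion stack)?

DFS from 11 (visiting each vertex's neighbors in the order listed); mark gray on enter, black on exit:
11 gray
  1 gray
    5 gray
      2 gray
      2 black
      0 gray
        9 gray
          9→11: 11 is gray → back edge
First back edge: 9 → 11.

9->11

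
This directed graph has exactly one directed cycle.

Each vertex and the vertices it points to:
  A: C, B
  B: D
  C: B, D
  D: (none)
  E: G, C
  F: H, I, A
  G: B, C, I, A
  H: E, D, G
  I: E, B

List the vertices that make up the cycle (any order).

DFS with gray/black marking from E:
E gray
  G gray
    B gray
      D gray
      D black
    B black
    C gray
      C→B: B black — skip
      C→D: D black — skip
    C black
    I gray
      I→E: E is gray → back edge
Back edge closes the cycle E → G → I → E; its vertices are {E, G, I}.

E, G, I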